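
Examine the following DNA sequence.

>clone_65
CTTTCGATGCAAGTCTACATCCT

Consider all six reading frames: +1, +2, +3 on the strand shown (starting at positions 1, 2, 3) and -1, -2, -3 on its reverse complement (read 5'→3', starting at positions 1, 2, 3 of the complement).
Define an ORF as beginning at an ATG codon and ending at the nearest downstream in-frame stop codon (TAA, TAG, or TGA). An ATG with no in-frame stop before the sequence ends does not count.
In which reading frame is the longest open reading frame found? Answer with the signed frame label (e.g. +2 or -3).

-1

Reverse complement (5'→3'): AGGATGTAGACTTGCATCGAAAG
Frame +1: CTT TCG ATG CAA GTC TAC ATC — no ATG→stop ORF.
Frame +2: TTT CGA TGC AAG TCT ACA TCC — no ATG→stop ORF.
Frame +3: TTC GAT GCA AGT CTA CAT CCT — no ATG→stop ORF.
Frame -1: AGG ATG TAG ACT TGC ATC GAA — ATG at 4, stop TAG at 7 → 6 nt.
Frame -2: GGA TGT AGA CTT GCA TCG AAA — no ATG→stop ORF.
Frame -3: GAT GTA GAC TTG CAT CGA AAG — no ATG→stop ORF.
Longest ORF is 6 nt in frame -1 (positions 4–9).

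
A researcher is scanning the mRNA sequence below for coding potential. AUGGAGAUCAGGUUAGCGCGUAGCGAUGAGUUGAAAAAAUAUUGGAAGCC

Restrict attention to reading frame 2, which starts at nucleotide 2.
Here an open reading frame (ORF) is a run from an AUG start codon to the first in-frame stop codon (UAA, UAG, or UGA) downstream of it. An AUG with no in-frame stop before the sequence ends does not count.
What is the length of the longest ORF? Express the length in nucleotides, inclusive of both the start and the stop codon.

9

Frame 2: UGG AGA UCA GGU UAG CGC GUA GCG AUG AGU UGA AAA AAU AUU GGA AGC — AUG at 26, stop UGA at 32 → 9 nt.
Longest: frame 2, positions 26–34, 9 nt = 3 codons = 2 aa. → 9 nucleotides.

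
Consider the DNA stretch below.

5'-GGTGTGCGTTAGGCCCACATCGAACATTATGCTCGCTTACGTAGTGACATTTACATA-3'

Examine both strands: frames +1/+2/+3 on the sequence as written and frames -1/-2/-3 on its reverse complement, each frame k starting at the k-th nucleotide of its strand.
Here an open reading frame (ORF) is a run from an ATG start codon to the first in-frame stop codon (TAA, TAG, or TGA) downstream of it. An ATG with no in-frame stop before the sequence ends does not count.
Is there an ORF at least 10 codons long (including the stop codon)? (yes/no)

Reverse complement (5'→3'): TATGTAAATGTCACTACGTAAGCGAGCATAATGTTCGATGTGGGCCTAACGCACACC
Frame +1: GGT GTG CGT TAG GCC CAC ATC GAA CAT TAT GCT CGC TTA CGT AGT GAC ATT TAC ATA — no ATG→stop ORF.
Frame +2: GTG TGC GTT AGG CCC ACA TCG AAC ATT ATG CTC GCT TAC GTA GTG ACA TTT ACA — no ATG→stop ORF.
Frame +3: TGT GCG TTA GGC CCA CAT CGA ACA TTA TGC TCG CTT ACG TAG TGA CAT TTA CAT — no ATG→stop ORF.
Frame -1: TAT GTA AAT GTC ACT ACG TAA GCG AGC ATA ATG TTC GAT GTG GGC CTA ACG CAC ACC — no ATG→stop ORF.
Frame -2: ATG TAA ATG TCA CTA CGT AAG CGA GCA TAA TGT TCG ATG TGG GCC TAA CGC ACA — ATG at 2, stop TAA at 5 → 6 nt; ATG at 8, stop TAA at 29 → 24 nt; ATG at 38, stop TAA at 47 → 12 nt.
Frame -3: TGT AAA TGT CAC TAC GTA AGC GAG CAT AAT GTT CGA TGT GGG CCT AAC GCA CAC — no ATG→stop ORF.
Largest ORF found is 8 codons < 10, so no.

no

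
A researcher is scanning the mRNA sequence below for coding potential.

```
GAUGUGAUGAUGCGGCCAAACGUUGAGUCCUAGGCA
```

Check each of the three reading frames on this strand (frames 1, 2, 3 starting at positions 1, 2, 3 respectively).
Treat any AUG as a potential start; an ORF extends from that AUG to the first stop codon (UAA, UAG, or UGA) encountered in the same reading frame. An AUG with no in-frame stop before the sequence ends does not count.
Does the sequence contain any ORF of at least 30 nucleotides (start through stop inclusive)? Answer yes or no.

no

Frame 1: GAU GUG AUG AUG CGG CCA AAC GUU GAG UCC UAG GCA — AUG at 7, stop UAG at 31 → 27 nt; AUG at 10, stop UAG at 31 → 24 nt.
Frame 2: AUG UGA UGA UGC GGC CAA ACG UUG AGU CCU AGG — AUG at 2, stop UGA at 5 → 6 nt.
Frame 3: UGU GAU GAU GCG GCC AAA CGU UGA GUC CUA GGC — no AUG→stop ORF.
Largest ORF found is 27 nucleotides < 30, so no.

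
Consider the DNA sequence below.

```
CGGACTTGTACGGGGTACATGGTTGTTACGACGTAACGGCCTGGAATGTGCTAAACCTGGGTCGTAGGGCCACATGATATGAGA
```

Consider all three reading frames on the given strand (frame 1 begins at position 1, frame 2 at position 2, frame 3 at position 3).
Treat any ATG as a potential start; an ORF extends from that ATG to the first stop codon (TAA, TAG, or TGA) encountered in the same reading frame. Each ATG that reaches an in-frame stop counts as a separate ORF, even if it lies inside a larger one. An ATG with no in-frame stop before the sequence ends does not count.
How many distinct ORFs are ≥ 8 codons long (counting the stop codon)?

0

Frame 1: CGG ACT TGT ACG GGG TAC ATG GTT GTT ACG ACG TAA CGG CCT GGA ATG TGC TAA ACC TGG GTC GTA GGG CCA CAT GAT ATG AGA — ATG at 19, stop TAA at 34 → 18 nt; ATG at 46, stop TAA at 52 → 9 nt.
Frame 2: GGA CTT GTA CGG GGT ACA TGG TTG TTA CGA CGT AAC GGC CTG GAA TGT GCT AAA CCT GGG TCG TAG GGC CAC ATG ATA TGA — ATG at 74, stop TGA at 80 → 9 nt.
Frame 3: GAC TTG TAC GGG GTA CAT GGT TGT TAC GAC GTA ACG GCC TGG AAT GTG CTA AAC CTG GGT CGT AGG GCC ACA TGA TAT GAG — no ATG→stop ORF.
No ORF reaches 8 codons. Count = 0.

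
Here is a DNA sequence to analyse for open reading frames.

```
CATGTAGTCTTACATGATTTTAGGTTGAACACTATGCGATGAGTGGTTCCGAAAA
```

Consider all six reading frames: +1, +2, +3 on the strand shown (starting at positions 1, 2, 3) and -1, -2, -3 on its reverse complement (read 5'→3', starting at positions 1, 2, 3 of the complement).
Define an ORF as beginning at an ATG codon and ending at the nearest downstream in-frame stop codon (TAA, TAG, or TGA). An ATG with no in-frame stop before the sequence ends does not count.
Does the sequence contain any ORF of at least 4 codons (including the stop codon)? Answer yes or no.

yes

Reverse complement (5'→3'): TTTTCGGAACCACTCATCGCATAGTGTTCAACCTAAAATCATGTAAGACTACATG
Frame +1: CAT GTA GTC TTA CAT GAT TTT AGG TTG AAC ACT ATG CGA TGA GTG GTT CCG AAA — ATG at 34, stop TGA at 40 → 9 nt.
Frame +2: ATG TAG TCT TAC ATG ATT TTA GGT TGA ACA CTA TGC GAT GAG TGG TTC CGA AAA — ATG at 2, stop TAG at 5 → 6 nt; ATG at 14, stop TGA at 26 → 15 nt.
Frame +3: TGT AGT CTT ACA TGA TTT TAG GTT GAA CAC TAT GCG ATG AGT GGT TCC GAA — no ATG→stop ORF.
Frame -1: TTT TCG GAA CCA CTC ATC GCA TAG TGT TCA ACC TAA AAT CAT GTA AGA CTA CAT — no ATG→stop ORF.
Frame -2: TTT CGG AAC CAC TCA TCG CAT AGT GTT CAA CCT AAA ATC ATG TAA GAC TAC ATG — ATG at 41, stop TAA at 44 → 6 nt.
Frame -3: TTC GGA ACC ACT CAT CGC ATA GTG TTC AAC CTA AAA TCA TGT AAG ACT ACA — no ATG→stop ORF.
Frame +2 has an ORF of 5 codons (positions 14–28) ≥ 4, so yes.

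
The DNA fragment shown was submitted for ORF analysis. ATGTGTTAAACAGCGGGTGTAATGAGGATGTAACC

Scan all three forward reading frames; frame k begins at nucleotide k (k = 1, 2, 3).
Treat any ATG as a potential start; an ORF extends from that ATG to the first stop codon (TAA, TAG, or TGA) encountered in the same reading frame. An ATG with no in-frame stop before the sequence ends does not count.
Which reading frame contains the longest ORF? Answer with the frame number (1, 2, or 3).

1

Frame 1: ATG TGT TAA ACA GCG GGT GTA ATG AGG ATG TAA — ATG at 1, stop TAA at 7 → 9 nt; ATG at 22, stop TAA at 31 → 12 nt; ATG at 28, stop TAA at 31 → 6 nt.
Frame 2: TGT GTT AAA CAG CGG GTG TAA TGA GGA TGT AAC — no ATG→stop ORF.
Frame 3: GTG TTA AAC AGC GGG TGT AAT GAG GAT GTA ACC — no ATG→stop ORF.
Longest ORF is 12 nt in frame 1 (positions 22–33).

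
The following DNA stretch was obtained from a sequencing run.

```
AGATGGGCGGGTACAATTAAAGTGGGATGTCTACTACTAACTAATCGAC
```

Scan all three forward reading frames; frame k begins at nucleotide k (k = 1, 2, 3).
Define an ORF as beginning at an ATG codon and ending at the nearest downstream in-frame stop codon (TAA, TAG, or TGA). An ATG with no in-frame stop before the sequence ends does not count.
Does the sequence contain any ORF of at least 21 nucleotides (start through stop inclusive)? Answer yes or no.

no

Frame 1: AGA TGG GCG GGT ACA ATT AAA GTG GGA TGT CTA CTA CTA ACT AAT CGA — no ATG→stop ORF.
Frame 2: GAT GGG CGG GTA CAA TTA AAG TGG GAT GTC TAC TAC TAA CTA ATC GAC — no ATG→stop ORF.
Frame 3: ATG GGC GGG TAC AAT TAA AGT GGG ATG TCT ACT ACT AAC TAA TCG — ATG at 3, stop TAA at 18 → 18 nt; ATG at 27, stop TAA at 42 → 18 nt.
Largest ORF found is 18 nucleotides < 21, so no.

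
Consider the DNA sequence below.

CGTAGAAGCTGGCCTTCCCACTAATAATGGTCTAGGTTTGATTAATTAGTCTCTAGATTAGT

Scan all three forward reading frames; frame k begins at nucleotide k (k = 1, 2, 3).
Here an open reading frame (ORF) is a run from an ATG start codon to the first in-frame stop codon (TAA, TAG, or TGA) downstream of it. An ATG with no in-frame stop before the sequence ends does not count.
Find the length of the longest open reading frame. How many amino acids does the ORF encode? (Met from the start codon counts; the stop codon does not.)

Frame 1: CGT AGA AGC TGG CCT TCC CAC TAA TAA TGG TCT AGG TTT GAT TAA TTA GTC TCT AGA TTA — no ATG→stop ORF.
Frame 2: GTA GAA GCT GGC CTT CCC ACT AAT AAT GGT CTA GGT TTG ATT AAT TAG TCT CTA GAT TAG — no ATG→stop ORF.
Frame 3: TAG AAG CTG GCC TTC CCA CTA ATA ATG GTC TAG GTT TGA TTA ATT AGT CTC TAG ATT AGT — ATG at 27, stop TAG at 33 → 9 nt.
Longest: frame 3, positions 27–35, 9 nt = 3 codons = 2 aa. → 2 amino acids.

2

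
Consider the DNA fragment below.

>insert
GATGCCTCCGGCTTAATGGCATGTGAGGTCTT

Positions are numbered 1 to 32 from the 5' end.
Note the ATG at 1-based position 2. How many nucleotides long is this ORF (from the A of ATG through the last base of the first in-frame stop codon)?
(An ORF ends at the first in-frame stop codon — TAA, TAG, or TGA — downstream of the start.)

15

Codons from position 2: ATG (2–4), CCT (5–7), CCG (8–10), GCT (11–13), TAA (14–16).
TAA is the first in-frame stop; ORF spans 2–16, 15 nucleotides.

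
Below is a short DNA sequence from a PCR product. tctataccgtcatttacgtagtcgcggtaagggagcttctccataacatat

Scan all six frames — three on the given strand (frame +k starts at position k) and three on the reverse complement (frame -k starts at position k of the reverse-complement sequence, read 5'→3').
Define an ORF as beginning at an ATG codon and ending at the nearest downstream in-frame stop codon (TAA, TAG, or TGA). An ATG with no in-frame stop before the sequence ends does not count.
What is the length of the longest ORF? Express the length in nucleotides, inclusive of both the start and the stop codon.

36

Reverse complement (5'→3'): ATATGTTATGGAGAAGCTCCCTTACCGCGACTACGTAAATGACGGTATAGA
Frame +1: TCT ATA CCG TCA TTT ACG TAG TCG CGG TAA GGG AGC TTC TCC ATA ACA TAT — no ATG→stop ORF.
Frame +2: CTA TAC CGT CAT TTA CGT AGT CGC GGT AAG GGA GCT TCT CCA TAA CAT — no ATG→stop ORF.
Frame +3: TAT ACC GTC ATT TAC GTA GTC GCG GTA AGG GAG CTT CTC CAT AAC ATA — no ATG→stop ORF.
Frame -1: ATA TGT TAT GGA GAA GCT CCC TTA CCG CGA CTA CGT AAA TGA CGG TAT AGA — no ATG→stop ORF.
Frame -2: TAT GTT ATG GAG AAG CTC CCT TAC CGC GAC TAC GTA AAT GAC GGT ATA — no ATG→stop ORF.
Frame -3: ATG TTA TGG AGA AGC TCC CTT ACC GCG ACT ACG TAA ATG ACG GTA TAG — ATG at 3, stop TAA at 36 → 36 nt; ATG at 39, stop TAG at 48 → 12 nt.
Longest: frame -3, positions 3–38, 36 nt = 12 codons = 11 aa. → 36 nucleotides.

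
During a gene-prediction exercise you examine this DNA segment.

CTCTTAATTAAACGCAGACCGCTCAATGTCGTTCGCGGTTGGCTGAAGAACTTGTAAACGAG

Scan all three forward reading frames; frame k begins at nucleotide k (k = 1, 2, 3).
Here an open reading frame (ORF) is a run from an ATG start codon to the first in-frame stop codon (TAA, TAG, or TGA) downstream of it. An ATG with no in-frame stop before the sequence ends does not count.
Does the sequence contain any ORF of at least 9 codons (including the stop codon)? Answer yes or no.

Frame 1: CTC TTA ATT AAA CGC AGA CCG CTC AAT GTC GTT CGC GGT TGG CTG AAG AAC TTG TAA ACG — no ATG→stop ORF.
Frame 2: TCT TAA TTA AAC GCA GAC CGC TCA ATG TCG TTC GCG GTT GGC TGA AGA ACT TGT AAA CGA — ATG at 26, stop TGA at 44 → 21 nt.
Frame 3: CTT AAT TAA ACG CAG ACC GCT CAA TGT CGT TCG CGG TTG GCT GAA GAA CTT GTA AAC GAG — no ATG→stop ORF.
Largest ORF found is 7 codons < 9, so no.

no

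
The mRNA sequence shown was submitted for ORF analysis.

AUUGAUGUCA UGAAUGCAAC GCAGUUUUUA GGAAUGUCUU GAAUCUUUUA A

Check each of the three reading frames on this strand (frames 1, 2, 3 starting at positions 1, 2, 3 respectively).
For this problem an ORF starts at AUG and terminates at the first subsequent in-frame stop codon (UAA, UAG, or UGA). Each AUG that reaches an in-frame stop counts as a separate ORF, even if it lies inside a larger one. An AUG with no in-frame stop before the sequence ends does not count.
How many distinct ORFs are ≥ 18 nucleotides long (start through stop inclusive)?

2

Frame 1: AUU GAU GUC AUG AAU GCA ACG CAG UUU UUA GGA AUG UCU UGA AUC UUU UAA — AUG at 10, stop UGA at 40 → 33 nt; AUG at 34, stop UGA at 40 → 9 nt.
Frame 2: UUG AUG UCA UGA AUG CAA CGC AGU UUU UAG GAA UGU CUU GAA UCU UUU — AUG at 5, stop UGA at 11 → 9 nt; AUG at 14, stop UAG at 29 → 18 nt.
Frame 3: UGA UGU CAU GAA UGC AAC GCA GUU UUU AGG AAU GUC UUG AAU CUU UUA — no AUG→stop ORF.
ORFs ≥ 18 nucleotides: frame 1 10–42 (33 nucleotides), frame 2 14–31 (18 nucleotides). Count = 2.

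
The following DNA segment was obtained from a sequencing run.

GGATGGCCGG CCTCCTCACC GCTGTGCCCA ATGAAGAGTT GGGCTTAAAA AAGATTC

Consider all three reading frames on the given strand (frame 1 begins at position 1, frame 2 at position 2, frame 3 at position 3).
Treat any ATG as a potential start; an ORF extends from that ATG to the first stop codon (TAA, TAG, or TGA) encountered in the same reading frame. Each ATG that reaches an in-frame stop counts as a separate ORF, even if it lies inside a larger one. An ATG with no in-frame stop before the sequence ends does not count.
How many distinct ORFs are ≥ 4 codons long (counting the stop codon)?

1

Frame 1: GGA TGG CCG GCC TCC TCA CCG CTG TGC CCA ATG AAG AGT TGG GCT TAA AAA AGA TTC — ATG at 31, stop TAA at 46 → 18 nt.
Frame 2: GAT GGC CGG CCT CCT CAC CGC TGT GCC CAA TGA AGA GTT GGG CTT AAA AAA GAT — no ATG→stop ORF.
Frame 3: ATG GCC GGC CTC CTC ACC GCT GTG CCC AAT GAA GAG TTG GGC TTA AAA AAG ATT — no ATG→stop ORF.
ORFs ≥ 4 codons: frame 1 31–48 (6 codons). Count = 1.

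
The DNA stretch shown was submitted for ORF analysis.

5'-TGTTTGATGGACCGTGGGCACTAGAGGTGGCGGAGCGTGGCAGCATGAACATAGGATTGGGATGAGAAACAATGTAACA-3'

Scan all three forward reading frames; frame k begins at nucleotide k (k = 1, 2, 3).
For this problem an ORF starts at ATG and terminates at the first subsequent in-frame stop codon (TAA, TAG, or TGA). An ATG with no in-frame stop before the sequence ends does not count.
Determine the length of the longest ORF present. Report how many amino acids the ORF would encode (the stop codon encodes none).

Frame 1: TGT TTG ATG GAC CGT GGG CAC TAG AGG TGG CGG AGC GTG GCA GCA TGA ACA TAG GAT TGG GAT GAG AAA CAA TGT AAC — ATG at 7, stop TAG at 22 → 18 nt.
Frame 2: GTT TGA TGG ACC GTG GGC ACT AGA GGT GGC GGA GCG TGG CAG CAT GAA CAT AGG ATT GGG ATG AGA AAC AAT GTA ACA — no ATG→stop ORF.
Frame 3: TTT GAT GGA CCG TGG GCA CTA GAG GTG GCG GAG CGT GGC AGC ATG AAC ATA GGA TTG GGA TGA GAA ACA ATG TAA — ATG at 45, stop TGA at 63 → 21 nt; ATG at 72, stop TAA at 75 → 6 nt.
Longest: frame 3, positions 45–65, 21 nt = 7 codons = 6 aa. → 6 amino acids.

6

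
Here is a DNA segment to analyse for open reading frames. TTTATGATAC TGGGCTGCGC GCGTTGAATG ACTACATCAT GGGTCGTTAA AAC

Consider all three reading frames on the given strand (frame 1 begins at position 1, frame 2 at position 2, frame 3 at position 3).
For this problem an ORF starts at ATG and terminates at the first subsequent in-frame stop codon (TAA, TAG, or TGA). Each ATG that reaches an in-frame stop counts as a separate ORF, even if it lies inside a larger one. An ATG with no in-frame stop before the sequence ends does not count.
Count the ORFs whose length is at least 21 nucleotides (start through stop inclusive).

Frame 1: TTT ATG ATA CTG GGC TGC GCG CGT TGA ATG ACT ACA TCA TGG GTC GTT AAA — ATG at 4, stop TGA at 25 → 24 nt.
Frame 2: TTA TGA TAC TGG GCT GCG CGC GTT GAA TGA CTA CAT CAT GGG TCG TTA AAA — no ATG→stop ORF.
Frame 3: TAT GAT ACT GGG CTG CGC GCG TTG AAT GAC TAC ATC ATG GGT CGT TAA AAC — ATG at 39, stop TAA at 48 → 12 nt.
ORFs ≥ 21 nucleotides: frame 1 4–27 (24 nucleotides). Count = 1.

1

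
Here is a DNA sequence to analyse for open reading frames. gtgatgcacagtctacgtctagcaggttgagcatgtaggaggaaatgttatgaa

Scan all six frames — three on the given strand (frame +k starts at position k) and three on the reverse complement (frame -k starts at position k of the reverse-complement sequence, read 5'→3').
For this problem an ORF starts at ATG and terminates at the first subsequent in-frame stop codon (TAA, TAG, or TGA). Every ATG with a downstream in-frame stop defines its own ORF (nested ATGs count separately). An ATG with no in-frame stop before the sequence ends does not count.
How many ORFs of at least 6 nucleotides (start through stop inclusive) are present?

Reverse complement (5'→3'): TTCATAACATTTCCTCCTACATGCTCAACCTGCTAGACGTAGACTGTGCATCAC
Frame +1: GTG ATG CAC AGT CTA CGT CTA GCA GGT TGA GCA TGT AGG AGG AAA TGT TAT GAA — ATG at 4, stop TGA at 28 → 27 nt.
Frame +2: TGA TGC ACA GTC TAC GTC TAG CAG GTT GAG CAT GTA GGA GGA AAT GTT ATG — no ATG→stop ORF.
Frame +3: GAT GCA CAG TCT ACG TCT AGC AGG TTG AGC ATG TAG GAG GAA ATG TTA TGA — ATG at 33, stop TAG at 36 → 6 nt; ATG at 45, stop TGA at 51 → 9 nt.
Frame -1: TTC ATA ACA TTT CCT CCT ACA TGC TCA ACC TGC TAG ACG TAG ACT GTG CAT CAC — no ATG→stop ORF.
Frame -2: TCA TAA CAT TTC CTC CTA CAT GCT CAA CCT GCT AGA CGT AGA CTG TGC ATC — no ATG→stop ORF.
Frame -3: CAT AAC ATT TCC TCC TAC ATG CTC AAC CTG CTA GAC GTA GAC TGT GCA TCA — no ATG→stop ORF.
ORFs ≥ 6 nucleotides: frame +1 4–30 (27 nucleotides), frame +3 33–38 (6 nucleotides), frame +3 45–53 (9 nucleotides). Count = 3.

3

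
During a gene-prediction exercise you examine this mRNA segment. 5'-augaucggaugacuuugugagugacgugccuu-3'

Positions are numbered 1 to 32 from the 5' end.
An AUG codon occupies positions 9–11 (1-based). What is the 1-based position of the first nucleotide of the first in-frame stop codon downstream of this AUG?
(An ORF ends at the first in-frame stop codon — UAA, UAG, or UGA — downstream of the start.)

Codons from position 9: AUG (9–11), ACU (12–14), UUG (15–17), UGA (18–20).
UGA is a stop codon; it begins at position 18.

18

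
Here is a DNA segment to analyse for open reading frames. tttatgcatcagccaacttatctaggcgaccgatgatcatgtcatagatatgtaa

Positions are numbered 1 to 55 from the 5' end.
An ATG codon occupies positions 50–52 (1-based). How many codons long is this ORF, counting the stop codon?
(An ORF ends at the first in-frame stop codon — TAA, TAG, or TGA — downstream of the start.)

Codons from position 50: ATG (50–52), TAA (53–55).
TAA is the first in-frame stop; that's 2 codons including the stop.

2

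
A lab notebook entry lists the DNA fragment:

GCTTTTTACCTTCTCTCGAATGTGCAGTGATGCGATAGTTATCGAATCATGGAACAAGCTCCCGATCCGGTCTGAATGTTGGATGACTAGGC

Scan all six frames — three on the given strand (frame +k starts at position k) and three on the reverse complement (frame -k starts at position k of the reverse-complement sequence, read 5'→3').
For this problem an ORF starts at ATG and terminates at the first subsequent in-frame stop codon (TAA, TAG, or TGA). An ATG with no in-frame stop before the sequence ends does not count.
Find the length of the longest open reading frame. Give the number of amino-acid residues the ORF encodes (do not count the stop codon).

8

Reverse complement (5'→3'): GCCTAGTCATCCAACATTCAGACCGGATCGGGAGCTTGTTCCATGATTCGATAACTATCGCATCACTGCACATTCGAGAGAAGGTAAAAAGC
Frame +1: GCT TTT TAC CTT CTC TCG AAT GTG CAG TGA TGC GAT AGT TAT CGA ATC ATG GAA CAA GCT CCC GAT CCG GTC TGA ATG TTG GAT GAC TAG — ATG at 49, stop TGA at 73 → 27 nt; ATG at 76, stop TAG at 88 → 15 nt.
Frame +2: CTT TTT ACC TTC TCT CGA ATG TGC AGT GAT GCG ATA GTT ATC GAA TCA TGG AAC AAG CTC CCG ATC CGG TCT GAA TGT TGG ATG ACT AGG — no ATG→stop ORF.
Frame +3: TTT TTA CCT TCT CTC GAA TGT GCA GTG ATG CGA TAG TTA TCG AAT CAT GGA ACA AGC TCC CGA TCC GGT CTG AAT GTT GGA TGA CTA GGC — ATG at 30, stop TAG at 36 → 9 nt.
Frame -1: GCC TAG TCA TCC AAC ATT CAG ACC GGA TCG GGA GCT TGT TCC ATG ATT CGA TAA CTA TCG CAT CAC TGC ACA TTC GAG AGA AGG TAA AAA — ATG at 43, stop TAA at 52 → 12 nt.
Frame -2: CCT AGT CAT CCA ACA TTC AGA CCG GAT CGG GAG CTT GTT CCA TGA TTC GAT AAC TAT CGC ATC ACT GCA CAT TCG AGA GAA GGT AAA AAG — no ATG→stop ORF.
Frame -3: CTA GTC ATC CAA CAT TCA GAC CGG ATC GGG AGC TTG TTC CAT GAT TCG ATA ACT ATC GCA TCA CTG CAC ATT CGA GAG AAG GTA AAA AGC — no ATG→stop ORF.
Longest: frame +1, positions 49–75, 27 nt = 9 codons = 8 aa. → 8 amino acids.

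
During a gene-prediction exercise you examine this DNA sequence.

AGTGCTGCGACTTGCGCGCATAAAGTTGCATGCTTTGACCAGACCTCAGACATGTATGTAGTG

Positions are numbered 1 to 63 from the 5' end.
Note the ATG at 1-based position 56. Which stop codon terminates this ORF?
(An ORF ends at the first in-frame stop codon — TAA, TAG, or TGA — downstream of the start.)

Codons from position 56: ATG (56–58), TAG (59–61).
The first in-frame stop codon is TAG.

TAG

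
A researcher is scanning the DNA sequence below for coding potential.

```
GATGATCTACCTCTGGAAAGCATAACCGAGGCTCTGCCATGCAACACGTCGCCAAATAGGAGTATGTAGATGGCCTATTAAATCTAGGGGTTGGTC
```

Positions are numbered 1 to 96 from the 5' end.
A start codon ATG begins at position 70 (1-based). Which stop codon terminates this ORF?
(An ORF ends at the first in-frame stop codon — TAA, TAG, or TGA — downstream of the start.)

Codons from position 70: ATG (70–72), GCC (73–75), TAT (76–78), TAA (79–81).
The first in-frame stop codon is TAA.

TAA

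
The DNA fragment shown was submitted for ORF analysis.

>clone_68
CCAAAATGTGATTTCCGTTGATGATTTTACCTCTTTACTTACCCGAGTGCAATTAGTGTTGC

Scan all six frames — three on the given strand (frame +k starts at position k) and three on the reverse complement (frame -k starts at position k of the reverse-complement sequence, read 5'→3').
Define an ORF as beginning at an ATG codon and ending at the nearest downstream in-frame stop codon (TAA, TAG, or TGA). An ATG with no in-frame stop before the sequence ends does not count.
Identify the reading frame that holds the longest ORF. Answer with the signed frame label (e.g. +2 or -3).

+3

Reverse complement (5'→3'): GCAACACTAATTGCACTCGGGTAAGTAAAGAGGTAAAATCATCAACGGAAATCACATTTTGG
Frame +1: CCA AAA TGT GAT TTC CGT TGA TGA TTT TAC CTC TTT ACT TAC CCG AGT GCA ATT AGT GTT — no ATG→stop ORF.
Frame +2: CAA AAT GTG ATT TCC GTT GAT GAT TTT ACC TCT TTA CTT ACC CGA GTG CAA TTA GTG TTG — no ATG→stop ORF.
Frame +3: AAA ATG TGA TTT CCG TTG ATG ATT TTA CCT CTT TAC TTA CCC GAG TGC AAT TAG TGT TGC — ATG at 6, stop TGA at 9 → 6 nt; ATG at 21, stop TAG at 54 → 36 nt.
Frame -1: GCA ACA CTA ATT GCA CTC GGG TAA GTA AAG AGG TAA AAT CAT CAA CGG AAA TCA CAT TTT — no ATG→stop ORF.
Frame -2: CAA CAC TAA TTG CAC TCG GGT AAG TAA AGA GGT AAA ATC ATC AAC GGA AAT CAC ATT TTG — no ATG→stop ORF.
Frame -3: AAC ACT AAT TGC ACT CGG GTA AGT AAA GAG GTA AAA TCA TCA ACG GAA ATC ACA TTT TGG — no ATG→stop ORF.
Longest ORF is 36 nt in frame +3 (positions 21–56).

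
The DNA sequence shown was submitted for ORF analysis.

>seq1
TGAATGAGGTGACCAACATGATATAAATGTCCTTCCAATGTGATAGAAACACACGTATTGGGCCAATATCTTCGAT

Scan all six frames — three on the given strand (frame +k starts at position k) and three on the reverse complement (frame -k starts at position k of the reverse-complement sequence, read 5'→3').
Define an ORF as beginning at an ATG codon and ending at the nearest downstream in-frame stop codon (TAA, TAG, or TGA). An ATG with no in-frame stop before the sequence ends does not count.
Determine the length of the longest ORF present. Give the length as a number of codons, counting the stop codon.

3

Reverse complement (5'→3'): ATCGAAGATATTGGCCCAATACGTGTGTTTCTATCACATTGGAAGGACATTTATATCATGTTGGTCACCTCATTCA
Frame +1: TGA ATG AGG TGA CCA ACA TGA TAT AAA TGT CCT TCC AAT GTG ATA GAA ACA CAC GTA TTG GGC CAA TAT CTT CGA — ATG at 4, stop TGA at 10 → 9 nt.
Frame +2: GAA TGA GGT GAC CAA CAT GAT ATA AAT GTC CTT CCA ATG TGA TAG AAA CAC ACG TAT TGG GCC AAT ATC TTC GAT — ATG at 38, stop TGA at 41 → 6 nt.
Frame +3: AAT GAG GTG ACC AAC ATG ATA TAA ATG TCC TTC CAA TGT GAT AGA AAC ACA CGT ATT GGG CCA ATA TCT TCG — ATG at 18, stop TAA at 24 → 9 nt.
Frame -1: ATC GAA GAT ATT GGC CCA ATA CGT GTG TTT CTA TCA CAT TGG AAG GAC ATT TAT ATC ATG TTG GTC ACC TCA TTC — no ATG→stop ORF.
Frame -2: TCG AAG ATA TTG GCC CAA TAC GTG TGT TTC TAT CAC ATT GGA AGG ACA TTT ATA TCA TGT TGG TCA CCT CAT TCA — no ATG→stop ORF.
Frame -3: CGA AGA TAT TGG CCC AAT ACG TGT GTT TCT ATC ACA TTG GAA GGA CAT TTA TAT CAT GTT GGT CAC CTC ATT — no ATG→stop ORF.
Longest: frame +1, positions 4–12, 9 nt = 3 codons = 2 aa. → 3 codons.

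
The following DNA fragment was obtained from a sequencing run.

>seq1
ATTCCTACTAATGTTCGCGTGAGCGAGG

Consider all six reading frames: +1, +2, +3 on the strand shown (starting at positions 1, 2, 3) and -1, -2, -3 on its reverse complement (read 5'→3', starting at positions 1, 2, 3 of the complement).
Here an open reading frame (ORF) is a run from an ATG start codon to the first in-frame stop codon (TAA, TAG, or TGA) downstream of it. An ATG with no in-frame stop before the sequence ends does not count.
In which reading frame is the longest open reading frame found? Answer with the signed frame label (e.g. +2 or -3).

Reverse complement (5'→3'): CCTCGCTCACGCGAACATTAGTAGGAAT
Frame +1: ATT CCT ACT AAT GTT CGC GTG AGC GAG — no ATG→stop ORF.
Frame +2: TTC CTA CTA ATG TTC GCG TGA GCG AGG — ATG at 11, stop TGA at 20 → 12 nt.
Frame +3: TCC TAC TAA TGT TCG CGT GAG CGA — no ATG→stop ORF.
Frame -1: CCT CGC TCA CGC GAA CAT TAG TAG GAA — no ATG→stop ORF.
Frame -2: CTC GCT CAC GCG AAC ATT AGT AGG AAT — no ATG→stop ORF.
Frame -3: TCG CTC ACG CGA ACA TTA GTA GGA — no ATG→stop ORF.
Longest ORF is 12 nt in frame +2 (positions 11–22).

+2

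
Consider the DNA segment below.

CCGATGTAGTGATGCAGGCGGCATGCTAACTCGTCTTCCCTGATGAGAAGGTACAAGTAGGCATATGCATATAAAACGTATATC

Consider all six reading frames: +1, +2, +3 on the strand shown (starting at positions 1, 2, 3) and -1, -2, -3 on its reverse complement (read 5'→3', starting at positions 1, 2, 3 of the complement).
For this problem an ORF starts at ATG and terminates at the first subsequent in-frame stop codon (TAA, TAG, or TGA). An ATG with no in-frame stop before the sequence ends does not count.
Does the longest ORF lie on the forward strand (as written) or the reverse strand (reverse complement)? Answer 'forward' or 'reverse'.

reverse

Reverse complement (5'→3'): GATATACGTTTTATATGCATATGCCTACTTGTACCTTCTCATCAGGGAAGACGAGTTAGCATGCCGCCTGCATCACTACATCGG
Frame +1: CCG ATG TAG TGA TGC AGG CGG CAT GCT AAC TCG TCT TCC CTG ATG AGA AGG TAC AAG TAG GCA TAT GCA TAT AAA ACG TAT ATC — ATG at 4, stop TAG at 7 → 6 nt; ATG at 43, stop TAG at 58 → 18 nt.
Frame +2: CGA TGT AGT GAT GCA GGC GGC ATG CTA ACT CGT CTT CCC TGA TGA GAA GGT ACA AGT AGG CAT ATG CAT ATA AAA CGT ATA — ATG at 23, stop TGA at 41 → 21 nt.
Frame +3: GAT GTA GTG ATG CAG GCG GCA TGC TAA CTC GTC TTC CCT GAT GAG AAG GTA CAA GTA GGC ATA TGC ATA TAA AAC GTA TAT — ATG at 12, stop TAA at 27 → 18 nt.
Frame -1: GAT ATA CGT TTT ATA TGC ATA TGC CTA CTT GTA CCT TCT CAT CAG GGA AGA CGA GTT AGC ATG CCG CCT GCA TCA CTA CAT CGG — no ATG→stop ORF.
Frame -2: ATA TAC GTT TTA TAT GCA TAT GCC TAC TTG TAC CTT CTC ATC AGG GAA GAC GAG TTA GCA TGC CGC CTG CAT CAC TAC ATC — no ATG→stop ORF.
Frame -3: TAT ACG TTT TAT ATG CAT ATG CCT ACT TGT ACC TTC TCA TCA GGG AAG ACG AGT TAG CAT GCC GCC TGC ATC ACT ACA TCG — ATG at 15, stop TAG at 57 → 45 nt; ATG at 21, stop TAG at 57 → 39 nt.
Forward-strand max 21 nt; reverse-strand max 45 nt. The reverse strand has the longer ORF.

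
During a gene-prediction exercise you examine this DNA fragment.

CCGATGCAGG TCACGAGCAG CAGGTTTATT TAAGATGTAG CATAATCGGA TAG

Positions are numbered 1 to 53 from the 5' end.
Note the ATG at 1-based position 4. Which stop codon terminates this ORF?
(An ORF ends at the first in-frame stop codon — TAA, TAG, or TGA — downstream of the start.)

TAA

Codons from position 4: ATG (4–6), CAG (7–9), GTC (10–12), ACG (13–15), AGC (16–18), AGC (19–21), AGG (22–24), TTT (25–27), ATT (28–30), TAA (31–33).
The first in-frame stop codon is TAA.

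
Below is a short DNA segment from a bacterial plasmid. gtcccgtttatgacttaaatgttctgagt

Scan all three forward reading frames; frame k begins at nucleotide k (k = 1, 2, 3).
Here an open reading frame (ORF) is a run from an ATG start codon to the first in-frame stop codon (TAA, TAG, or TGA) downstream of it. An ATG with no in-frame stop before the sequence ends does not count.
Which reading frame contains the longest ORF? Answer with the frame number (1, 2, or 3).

Frame 1: GTC CCG TTT ATG ACT TAA ATG TTC TGA — ATG at 10, stop TAA at 16 → 9 nt; ATG at 19, stop TGA at 25 → 9 nt.
Frame 2: TCC CGT TTA TGA CTT AAA TGT TCT GAG — no ATG→stop ORF.
Frame 3: CCC GTT TAT GAC TTA AAT GTT CTG AGT — no ATG→stop ORF.
Longest ORF is 9 nt in frame 1 (positions 10–18).

1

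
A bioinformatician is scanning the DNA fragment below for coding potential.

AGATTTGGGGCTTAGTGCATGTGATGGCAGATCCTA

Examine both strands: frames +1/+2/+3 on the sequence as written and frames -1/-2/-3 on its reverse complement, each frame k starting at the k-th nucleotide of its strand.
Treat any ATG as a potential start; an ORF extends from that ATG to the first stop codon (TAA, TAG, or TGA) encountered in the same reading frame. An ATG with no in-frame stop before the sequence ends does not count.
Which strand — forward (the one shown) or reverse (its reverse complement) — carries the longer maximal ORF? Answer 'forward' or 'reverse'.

reverse

Reverse complement (5'→3'): TAGGATCTGCCATCACATGCACTAAGCCCCAAATCT
Frame +1: AGA TTT GGG GCT TAG TGC ATG TGA TGG CAG ATC CTA — ATG at 19, stop TGA at 22 → 6 nt.
Frame +2: GAT TTG GGG CTT AGT GCA TGT GAT GGC AGA TCC — no ATG→stop ORF.
Frame +3: ATT TGG GGC TTA GTG CAT GTG ATG GCA GAT CCT — no ATG→stop ORF.
Frame -1: TAG GAT CTG CCA TCA CAT GCA CTA AGC CCC AAA TCT — no ATG→stop ORF.
Frame -2: AGG ATC TGC CAT CAC ATG CAC TAA GCC CCA AAT — ATG at 17, stop TAA at 23 → 9 nt.
Frame -3: GGA TCT GCC ATC ACA TGC ACT AAG CCC CAA ATC — no ATG→stop ORF.
Forward-strand max 6 nt; reverse-strand max 9 nt. The reverse strand has the longer ORF.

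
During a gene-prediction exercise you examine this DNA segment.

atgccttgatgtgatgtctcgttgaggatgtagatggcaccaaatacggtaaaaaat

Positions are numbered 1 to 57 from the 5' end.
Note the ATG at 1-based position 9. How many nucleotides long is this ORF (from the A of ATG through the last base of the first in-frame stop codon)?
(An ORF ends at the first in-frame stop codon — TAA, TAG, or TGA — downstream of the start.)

Codons from position 9: ATG (9–11), TGA (12–14).
TGA is the first in-frame stop; ORF spans 9–14, 6 nucleotides.

6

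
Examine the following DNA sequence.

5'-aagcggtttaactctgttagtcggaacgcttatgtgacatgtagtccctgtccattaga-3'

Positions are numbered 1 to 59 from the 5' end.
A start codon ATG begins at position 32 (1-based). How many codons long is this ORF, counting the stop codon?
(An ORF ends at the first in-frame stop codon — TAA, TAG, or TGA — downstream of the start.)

2

Codons from position 32: ATG (32–34), TGA (35–37).
TGA is the first in-frame stop; that's 2 codons including the stop.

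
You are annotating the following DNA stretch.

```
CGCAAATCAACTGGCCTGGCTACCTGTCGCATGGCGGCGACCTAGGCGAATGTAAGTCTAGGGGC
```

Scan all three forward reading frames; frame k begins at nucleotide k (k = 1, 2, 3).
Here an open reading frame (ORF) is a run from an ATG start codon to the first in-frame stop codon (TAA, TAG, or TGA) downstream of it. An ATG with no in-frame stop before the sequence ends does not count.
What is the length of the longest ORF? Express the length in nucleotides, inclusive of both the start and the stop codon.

15

Frame 1: CGC AAA TCA ACT GGC CTG GCT ACC TGT CGC ATG GCG GCG ACC TAG GCG AAT GTA AGT CTA GGG — ATG at 31, stop TAG at 43 → 15 nt.
Frame 2: GCA AAT CAA CTG GCC TGG CTA CCT GTC GCA TGG CGG CGA CCT AGG CGA ATG TAA GTC TAG GGG — ATG at 50, stop TAA at 53 → 6 nt.
Frame 3: CAA ATC AAC TGG CCT GGC TAC CTG TCG CAT GGC GGC GAC CTA GGC GAA TGT AAG TCT AGG GGC — no ATG→stop ORF.
Longest: frame 1, positions 31–45, 15 nt = 5 codons = 4 aa. → 15 nucleotides.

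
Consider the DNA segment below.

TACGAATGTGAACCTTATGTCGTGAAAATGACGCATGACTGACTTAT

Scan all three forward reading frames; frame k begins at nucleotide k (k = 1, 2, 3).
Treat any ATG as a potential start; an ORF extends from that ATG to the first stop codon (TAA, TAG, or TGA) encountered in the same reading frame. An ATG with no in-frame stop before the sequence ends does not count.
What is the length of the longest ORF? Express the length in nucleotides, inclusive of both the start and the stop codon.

15

Frame 1: TAC GAA TGT GAA CCT TAT GTC GTG AAA ATG ACG CAT GAC TGA CTT — ATG at 28, stop TGA at 40 → 15 nt.
Frame 2: ACG AAT GTG AAC CTT ATG TCG TGA AAA TGA CGC ATG ACT GAC TTA — ATG at 17, stop TGA at 23 → 9 nt.
Frame 3: CGA ATG TGA ACC TTA TGT CGT GAA AAT GAC GCA TGA CTG ACT TAT — ATG at 6, stop TGA at 9 → 6 nt.
Longest: frame 1, positions 28–42, 15 nt = 5 codons = 4 aa. → 15 nucleotides.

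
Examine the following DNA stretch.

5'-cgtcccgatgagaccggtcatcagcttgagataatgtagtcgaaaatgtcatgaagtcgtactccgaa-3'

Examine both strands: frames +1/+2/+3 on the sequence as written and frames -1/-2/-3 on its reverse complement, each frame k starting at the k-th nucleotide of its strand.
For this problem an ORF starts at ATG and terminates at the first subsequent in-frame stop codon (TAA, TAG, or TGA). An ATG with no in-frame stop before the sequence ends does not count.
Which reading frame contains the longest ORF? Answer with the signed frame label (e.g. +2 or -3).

+2

Reverse complement (5'→3'): TTCGGAGTACGACTTCATGACATTTTCGACTACATTATCTCAAGCTGATGACCGGTCTCATCGGGACG
Frame +1: CGT CCC GAT GAG ACC GGT CAT CAG CTT GAG ATA ATG TAG TCG AAA ATG TCA TGA AGT CGT ACT CCG — ATG at 34, stop TAG at 37 → 6 nt; ATG at 46, stop TGA at 52 → 9 nt.
Frame +2: GTC CCG ATG AGA CCG GTC ATC AGC TTG AGA TAA TGT AGT CGA AAA TGT CAT GAA GTC GTA CTC CGA — ATG at 8, stop TAA at 32 → 27 nt.
Frame +3: TCC CGA TGA GAC CGG TCA TCA GCT TGA GAT AAT GTA GTC GAA AAT GTC ATG AAG TCG TAC TCC GAA — no ATG→stop ORF.
Frame -1: TTC GGA GTA CGA CTT CAT GAC ATT TTC GAC TAC ATT ATC TCA AGC TGA TGA CCG GTC TCA TCG GGA — no ATG→stop ORF.
Frame -2: TCG GAG TAC GAC TTC ATG ACA TTT TCG ACT ACA TTA TCT CAA GCT GAT GAC CGG TCT CAT CGG GAC — no ATG→stop ORF.
Frame -3: CGG AGT ACG ACT TCA TGA CAT TTT CGA CTA CAT TAT CTC AAG CTG ATG ACC GGT CTC ATC GGG ACG — no ATG→stop ORF.
Longest ORF is 27 nt in frame +2 (positions 8–34).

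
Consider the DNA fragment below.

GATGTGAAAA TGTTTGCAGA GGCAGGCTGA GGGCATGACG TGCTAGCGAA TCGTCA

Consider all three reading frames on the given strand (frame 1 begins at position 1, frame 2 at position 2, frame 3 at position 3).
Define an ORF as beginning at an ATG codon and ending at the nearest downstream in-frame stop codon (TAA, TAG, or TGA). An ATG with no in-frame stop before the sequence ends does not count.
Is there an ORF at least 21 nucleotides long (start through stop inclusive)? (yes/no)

Frame 1: GAT GTG AAA ATG TTT GCA GAG GCA GGC TGA GGG CAT GAC GTG CTA GCG AAT CGT — ATG at 10, stop TGA at 28 → 21 nt.
Frame 2: ATG TGA AAA TGT TTG CAG AGG CAG GCT GAG GGC ATG ACG TGC TAG CGA ATC GTC — ATG at 2, stop TGA at 5 → 6 nt; ATG at 35, stop TAG at 44 → 12 nt.
Frame 3: TGT GAA AAT GTT TGC AGA GGC AGG CTG AGG GCA TGA CGT GCT AGC GAA TCG TCA — no ATG→stop ORF.
Frame 1 has an ORF of 21 nucleotides (positions 10–30) ≥ 21, so yes.

yes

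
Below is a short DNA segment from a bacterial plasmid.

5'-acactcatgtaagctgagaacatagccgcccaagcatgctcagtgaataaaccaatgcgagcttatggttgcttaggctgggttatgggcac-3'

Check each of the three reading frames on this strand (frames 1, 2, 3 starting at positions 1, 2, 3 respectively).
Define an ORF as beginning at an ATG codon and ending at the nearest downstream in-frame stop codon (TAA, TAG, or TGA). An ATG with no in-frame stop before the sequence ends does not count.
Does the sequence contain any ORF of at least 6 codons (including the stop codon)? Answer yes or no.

no

Frame 1: ACA CTC ATG TAA GCT GAG AAC ATA GCC GCC CAA GCA TGC TCA GTG AAT AAA CCA ATG CGA GCT TAT GGT TGC TTA GGC TGG GTT ATG GGC — ATG at 7, stop TAA at 10 → 6 nt.
Frame 2: CAC TCA TGT AAG CTG AGA ACA TAG CCG CCC AAG CAT GCT CAG TGA ATA AAC CAA TGC GAG CTT ATG GTT GCT TAG GCT GGG TTA TGG GCA — ATG at 65, stop TAG at 74 → 12 nt.
Frame 3: ACT CAT GTA AGC TGA GAA CAT AGC CGC CCA AGC ATG CTC AGT GAA TAA ACC AAT GCG AGC TTA TGG TTG CTT AGG CTG GGT TAT GGG CAC — ATG at 36, stop TAA at 48 → 15 nt.
Largest ORF found is 5 codons < 6, so no.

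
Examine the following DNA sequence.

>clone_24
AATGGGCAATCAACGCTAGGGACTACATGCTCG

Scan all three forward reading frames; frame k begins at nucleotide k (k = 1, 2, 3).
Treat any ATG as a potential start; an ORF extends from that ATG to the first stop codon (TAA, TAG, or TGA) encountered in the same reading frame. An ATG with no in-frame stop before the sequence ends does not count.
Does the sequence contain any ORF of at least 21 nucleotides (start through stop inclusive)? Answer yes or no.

no

Frame 1: AAT GGG CAA TCA ACG CTA GGG ACT ACA TGC TCG — no ATG→stop ORF.
Frame 2: ATG GGC AAT CAA CGC TAG GGA CTA CAT GCT — ATG at 2, stop TAG at 17 → 18 nt.
Frame 3: TGG GCA ATC AAC GCT AGG GAC TAC ATG CTC — no ATG→stop ORF.
Largest ORF found is 18 nucleotides < 21, so no.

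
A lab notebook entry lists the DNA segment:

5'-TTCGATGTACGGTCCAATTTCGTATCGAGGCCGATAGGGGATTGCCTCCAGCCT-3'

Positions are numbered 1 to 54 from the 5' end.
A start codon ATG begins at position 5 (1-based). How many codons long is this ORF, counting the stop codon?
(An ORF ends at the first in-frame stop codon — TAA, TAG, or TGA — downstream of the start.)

11

Codons from position 5: ATG (5–7), TAC (8–10), GGT (11–13), CCA (14–16), ATT (17–19), TCG (20–22), TAT (23–25), CGA (26–28), GGC (29–31), CGA (32–34), TAG (35–37).
TAG is the first in-frame stop; that's 11 codons including the stop.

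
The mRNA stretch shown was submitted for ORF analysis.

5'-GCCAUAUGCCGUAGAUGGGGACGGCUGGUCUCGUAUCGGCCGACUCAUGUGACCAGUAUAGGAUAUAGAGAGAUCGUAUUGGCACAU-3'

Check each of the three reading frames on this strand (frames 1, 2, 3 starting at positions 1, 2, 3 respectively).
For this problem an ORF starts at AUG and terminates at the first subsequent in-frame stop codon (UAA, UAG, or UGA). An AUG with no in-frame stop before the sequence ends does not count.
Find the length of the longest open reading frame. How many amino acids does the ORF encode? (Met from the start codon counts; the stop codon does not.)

17

Frame 1: GCC AUA UGC CGU AGA UGG GGA CGG CUG GUC UCG UAU CGG CCG ACU CAU GUG ACC AGU AUA GGA UAU AGA GAG AUC GUA UUG GCA CAU — no AUG→stop ORF.
Frame 2: CCA UAU GCC GUA GAU GGG GAC GGC UGG UCU CGU AUC GGC CGA CUC AUG UGA CCA GUA UAG GAU AUA GAG AGA UCG UAU UGG CAC — AUG at 47, stop UGA at 50 → 6 nt.
Frame 3: CAU AUG CCG UAG AUG GGG ACG GCU GGU CUC GUA UCG GCC GAC UCA UGU GAC CAG UAU AGG AUA UAG AGA GAU CGU AUU GGC ACA — AUG at 6, stop UAG at 12 → 9 nt; AUG at 15, stop UAG at 66 → 54 nt.
Longest: frame 3, positions 15–68, 54 nt = 18 codons = 17 aa. → 17 amino acids.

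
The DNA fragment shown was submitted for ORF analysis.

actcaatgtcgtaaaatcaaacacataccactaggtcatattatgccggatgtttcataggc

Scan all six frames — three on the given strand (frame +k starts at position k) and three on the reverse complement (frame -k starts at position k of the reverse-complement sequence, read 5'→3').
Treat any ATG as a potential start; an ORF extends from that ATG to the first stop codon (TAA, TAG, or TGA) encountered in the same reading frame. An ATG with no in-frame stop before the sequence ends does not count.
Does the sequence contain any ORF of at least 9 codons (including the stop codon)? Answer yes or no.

no

Reverse complement (5'→3'): GCCTATGAAACATCCGGCATAATATGACCTAGTGGTATGTGTTTGATTTTACGACATTGAGT
Frame +1: ACT CAA TGT CGT AAA ATC AAA CAC ATA CCA CTA GGT CAT ATT ATG CCG GAT GTT TCA TAG — ATG at 43, stop TAG at 58 → 18 nt.
Frame +2: CTC AAT GTC GTA AAA TCA AAC ACA TAC CAC TAG GTC ATA TTA TGC CGG ATG TTT CAT AGG — no ATG→stop ORF.
Frame +3: TCA ATG TCG TAA AAT CAA ACA CAT ACC ACT AGG TCA TAT TAT GCC GGA TGT TTC ATA GGC — ATG at 6, stop TAA at 12 → 9 nt.
Frame -1: GCC TAT GAA ACA TCC GGC ATA ATA TGA CCT AGT GGT ATG TGT TTG ATT TTA CGA CAT TGA — ATG at 37, stop TGA at 58 → 24 nt.
Frame -2: CCT ATG AAA CAT CCG GCA TAA TAT GAC CTA GTG GTA TGT GTT TGA TTT TAC GAC ATT GAG — ATG at 5, stop TAA at 20 → 18 nt.
Frame -3: CTA TGA AAC ATC CGG CAT AAT ATG ACC TAG TGG TAT GTG TTT GAT TTT ACG ACA TTG AGT — ATG at 24, stop TAG at 30 → 9 nt.
Largest ORF found is 8 codons < 9, so no.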